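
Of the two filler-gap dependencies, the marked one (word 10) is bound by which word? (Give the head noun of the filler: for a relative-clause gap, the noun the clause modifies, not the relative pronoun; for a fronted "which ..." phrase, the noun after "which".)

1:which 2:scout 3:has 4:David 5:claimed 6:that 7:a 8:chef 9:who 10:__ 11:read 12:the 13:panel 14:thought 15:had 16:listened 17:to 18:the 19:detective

The marked gap is inside the relative clause, the subject of "read".
Its filler is the head noun "chef" (via "who"), at word 8.
(The other dependency links word 2 to a gap after word 14.)

8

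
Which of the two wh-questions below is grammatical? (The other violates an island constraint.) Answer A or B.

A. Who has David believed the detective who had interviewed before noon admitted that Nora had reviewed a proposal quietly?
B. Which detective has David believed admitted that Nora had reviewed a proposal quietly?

B

In A, the wh-phrase is extracted from inside a complex-NP island (relative clause) (introduced by "who"), which blocks movement.
In B, the extraction path crosses only that-complement boundaries, which are transparent.
So B is grammatical.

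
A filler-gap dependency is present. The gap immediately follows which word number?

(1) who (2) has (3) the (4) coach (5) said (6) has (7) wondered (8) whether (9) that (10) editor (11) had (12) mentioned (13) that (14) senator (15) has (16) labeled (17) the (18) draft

The displaced element is "who" (word 1).
It is linked across 1 clause boundary (Ø).
It functions as the subject of "wondered", so the gap sits immediately after word 5 ("said").
Base order: The coach has said that who has wondered whether that editor had mentioned that senator has labeled the draft.

5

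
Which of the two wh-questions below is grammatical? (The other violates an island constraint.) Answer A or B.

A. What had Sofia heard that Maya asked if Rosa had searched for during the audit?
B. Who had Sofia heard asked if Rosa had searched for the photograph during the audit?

In A, the wh-phrase is extracted from inside a wh-island (introduced by "if"), which blocks movement.
In B, the extraction path crosses only that-complement boundaries, which are transparent.
So B is grammatical.

B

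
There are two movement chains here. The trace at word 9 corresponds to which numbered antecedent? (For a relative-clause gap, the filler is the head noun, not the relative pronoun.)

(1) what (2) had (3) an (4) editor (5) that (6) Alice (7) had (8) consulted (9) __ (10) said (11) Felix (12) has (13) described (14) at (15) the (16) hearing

The marked gap is inside the relative clause, the direct object of "consulted".
Its filler is the head noun "editor" (via "that"), at word 4.
(The other dependency links word 1 to a gap after word 13.)

4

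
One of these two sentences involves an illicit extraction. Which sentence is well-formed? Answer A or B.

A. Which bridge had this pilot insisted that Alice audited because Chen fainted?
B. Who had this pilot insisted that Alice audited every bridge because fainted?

In B, the wh-phrase is extracted from inside an adjunct island (introduced by "because"), which blocks movement.
In A, the extraction path crosses only that-complement boundaries, which are transparent.
So A is grammatical.

A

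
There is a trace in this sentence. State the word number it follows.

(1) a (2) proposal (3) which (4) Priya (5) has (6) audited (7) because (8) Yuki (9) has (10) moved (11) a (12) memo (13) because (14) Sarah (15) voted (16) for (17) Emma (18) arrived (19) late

The displaced element is "a proposal" (word 2).
It functions as the direct object of "audited", so the gap sits immediately after word 6 ("audited").
Base order: Priya has audited a proposal because Yuki has moved a memo because Sarah voted for Emma.

6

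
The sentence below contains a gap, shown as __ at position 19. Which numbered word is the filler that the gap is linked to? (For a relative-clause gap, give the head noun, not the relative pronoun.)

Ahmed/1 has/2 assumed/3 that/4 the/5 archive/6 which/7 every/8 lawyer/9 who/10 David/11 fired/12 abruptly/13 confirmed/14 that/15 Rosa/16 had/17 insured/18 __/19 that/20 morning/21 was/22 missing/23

The gap at 19 is the object of "insured", inside a relative clause.
The relative pronoun is "which" (word 7); it is bound by the head noun immediately before it.
Its filler is the head noun "archive", at word 6.

6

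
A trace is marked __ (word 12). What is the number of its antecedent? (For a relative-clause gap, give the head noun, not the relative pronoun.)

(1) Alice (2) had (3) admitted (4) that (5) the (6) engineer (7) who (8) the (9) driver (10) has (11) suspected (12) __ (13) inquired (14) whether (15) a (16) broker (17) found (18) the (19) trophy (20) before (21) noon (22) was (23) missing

The gap at 12 is the subject of "inquired", inside a relative clause.
The relative pronoun is "who" (word 7); it is bound by the head noun immediately before it.
Its filler is the head noun "engineer", at word 6.

6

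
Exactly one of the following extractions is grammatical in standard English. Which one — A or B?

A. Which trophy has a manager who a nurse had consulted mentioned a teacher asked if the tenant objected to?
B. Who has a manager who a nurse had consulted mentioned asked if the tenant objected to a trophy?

B

In A, the wh-phrase is extracted from inside a wh-island (introduced by "if"), which blocks movement.
In B, the extraction path crosses only that-complement boundaries, which are transparent.
So B is grammatical.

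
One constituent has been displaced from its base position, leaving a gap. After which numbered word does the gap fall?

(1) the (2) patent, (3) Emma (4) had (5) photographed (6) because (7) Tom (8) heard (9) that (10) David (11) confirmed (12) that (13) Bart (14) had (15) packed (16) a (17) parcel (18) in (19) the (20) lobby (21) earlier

The displaced element is "the patent" (word 2).
It functions as the direct object of "photographed", so the gap sits immediately after word 5 ("photographed").
Base order: Emma had photographed the patent because Tom heard that David confirmed that Bart had packed a parcel in the lobby earlier.

5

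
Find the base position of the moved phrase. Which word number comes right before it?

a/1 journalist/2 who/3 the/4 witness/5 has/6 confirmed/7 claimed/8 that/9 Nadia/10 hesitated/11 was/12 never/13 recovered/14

7

The displaced element is "a journalist" (word 2).
It is linked across 1 clause boundary (Ø).
It functions as the subject of "claimed", so the gap sits immediately after word 7 ("confirmed").
Base order: The witness has confirmed that a journalist claimed that Nadia hesitated.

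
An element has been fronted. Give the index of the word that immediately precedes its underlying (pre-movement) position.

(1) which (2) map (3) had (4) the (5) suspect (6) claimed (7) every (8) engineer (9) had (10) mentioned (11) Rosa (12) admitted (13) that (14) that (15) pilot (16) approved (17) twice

16

The displaced element is "which map" (word 2).
It is linked across 3 clause boundaries (Ø → Ø → that).
It functions as the direct object of "approved", so the gap sits immediately after word 16 ("approved").
Base order: The suspect had claimed every engineer had mentioned Rosa admitted that that pilot approved which map twice.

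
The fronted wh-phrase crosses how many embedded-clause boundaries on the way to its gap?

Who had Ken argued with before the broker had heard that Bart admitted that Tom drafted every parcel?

0

"who" originates inside the matrix clause — no clause boundary is crossed.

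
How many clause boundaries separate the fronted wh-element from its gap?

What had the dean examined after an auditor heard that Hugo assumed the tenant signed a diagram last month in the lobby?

"what" originates inside the matrix clause — no clause boundary is crossed.

0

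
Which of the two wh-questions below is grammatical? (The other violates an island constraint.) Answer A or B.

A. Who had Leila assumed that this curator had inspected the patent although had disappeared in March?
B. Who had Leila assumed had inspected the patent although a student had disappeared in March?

B

In A, the wh-phrase is extracted from inside an adjunct island (introduced by "although"), which blocks movement.
In B, the extraction path crosses only that-complement boundaries, which are transparent.
So B is grammatical.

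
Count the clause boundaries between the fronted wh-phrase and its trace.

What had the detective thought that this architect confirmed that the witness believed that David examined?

3

"what" is extracted from the object of "examined".
Boundaries crossed, outermost first: [that], [that], [that] — 3 in total.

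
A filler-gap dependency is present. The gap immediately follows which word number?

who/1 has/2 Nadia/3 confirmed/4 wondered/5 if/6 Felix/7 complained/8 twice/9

4

The displaced element is "who" (word 1).
It is linked across 1 clause boundary (Ø).
It functions as the subject of "wondered", so the gap sits immediately after word 4 ("confirmed").
Base order: Nadia has confirmed who wondered if Felix complained twice.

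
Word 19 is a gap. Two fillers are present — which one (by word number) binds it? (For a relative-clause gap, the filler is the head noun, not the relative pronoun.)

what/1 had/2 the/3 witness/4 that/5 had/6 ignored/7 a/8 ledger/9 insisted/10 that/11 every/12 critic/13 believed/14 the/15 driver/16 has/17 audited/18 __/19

The marked gap is the direct object of "audited".
Its filler is the fronted wh-phrase "what", at word 1.
(The other dependency links word 4 to a gap after word 5.)

1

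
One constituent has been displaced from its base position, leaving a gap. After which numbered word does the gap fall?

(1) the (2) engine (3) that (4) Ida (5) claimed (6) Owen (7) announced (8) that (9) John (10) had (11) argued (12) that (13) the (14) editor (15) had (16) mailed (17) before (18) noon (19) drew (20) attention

The displaced element is "the engine" (word 2).
It is linked across 3 clause boundaries (Ø → that → that).
It functions as the direct object of "mailed", so the gap sits immediately after word 16 ("mailed").
Base order: Ida claimed Owen announced that John had argued that the editor had mailed the engine before noon.

16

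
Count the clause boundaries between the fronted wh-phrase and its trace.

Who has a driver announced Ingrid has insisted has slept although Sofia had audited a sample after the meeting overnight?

2

"who" is extracted from the subject of "slept".
Boundaries crossed, outermost first: [Ø], [Ø] — 2 in total.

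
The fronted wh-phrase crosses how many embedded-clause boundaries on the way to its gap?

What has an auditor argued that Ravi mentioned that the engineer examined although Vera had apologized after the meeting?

"what" is extracted from the object of "examined".
Boundaries crossed, outermost first: [that], [that] — 2 in total.

2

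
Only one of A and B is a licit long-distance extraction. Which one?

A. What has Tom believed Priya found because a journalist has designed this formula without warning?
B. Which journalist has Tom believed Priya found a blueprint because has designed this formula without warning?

A

In B, the wh-phrase is extracted from inside an adjunct island (introduced by "because"), which blocks movement.
In A, the extraction path crosses only that-complement boundaries, which are transparent.
So A is grammatical.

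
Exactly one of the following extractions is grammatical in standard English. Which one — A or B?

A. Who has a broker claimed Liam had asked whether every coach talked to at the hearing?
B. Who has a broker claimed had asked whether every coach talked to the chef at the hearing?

B

In A, the wh-phrase is extracted from inside a wh-island (introduced by "whether"), which blocks movement.
In B, the extraction path crosses only that-complement boundaries, which are transparent.
So B is grammatical.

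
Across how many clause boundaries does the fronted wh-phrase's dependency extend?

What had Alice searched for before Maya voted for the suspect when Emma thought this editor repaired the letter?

"what" originates inside the matrix clause — no clause boundary is crossed.

0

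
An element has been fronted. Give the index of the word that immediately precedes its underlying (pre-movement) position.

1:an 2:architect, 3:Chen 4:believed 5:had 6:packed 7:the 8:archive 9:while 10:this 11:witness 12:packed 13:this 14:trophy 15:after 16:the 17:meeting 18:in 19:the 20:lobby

4

The displaced element is "an architect" (word 2).
It is linked across 1 clause boundary (Ø).
It functions as the subject of "packed", so the gap sits immediately after word 4 ("believed").
Base order: Chen believed that an architect had packed the archive while this witness packed this trophy after the meeting in the lobby.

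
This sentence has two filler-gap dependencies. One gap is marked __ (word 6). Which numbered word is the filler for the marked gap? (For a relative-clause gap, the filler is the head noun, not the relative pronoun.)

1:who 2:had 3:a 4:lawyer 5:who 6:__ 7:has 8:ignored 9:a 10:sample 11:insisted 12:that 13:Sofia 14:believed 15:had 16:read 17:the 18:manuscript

The marked gap is inside the relative clause, the subject of "ignored".
Its filler is the head noun "lawyer" (via "who"), at word 4.
(The other dependency links word 1 to a gap after word 14.)

4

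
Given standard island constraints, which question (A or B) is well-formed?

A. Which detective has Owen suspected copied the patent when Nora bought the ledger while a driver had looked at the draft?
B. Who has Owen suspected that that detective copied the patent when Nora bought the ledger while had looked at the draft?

In B, the wh-phrase is extracted from inside an adjunct island (introduced by "when"), which blocks movement.
In A, the extraction path crosses only that-complement boundaries, which are transparent.
So A is grammatical.

A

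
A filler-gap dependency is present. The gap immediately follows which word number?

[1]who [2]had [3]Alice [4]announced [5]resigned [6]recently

The displaced element is "who" (word 1).
It is linked across 1 clause boundary (Ø).
It functions as the subject of "resigned", so the gap sits immediately after word 4 ("announced").
Base order: Alice had announced who resigned recently.

4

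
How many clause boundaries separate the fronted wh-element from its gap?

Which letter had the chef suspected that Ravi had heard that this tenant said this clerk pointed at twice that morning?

3

"which letter" is extracted from the PP object of "pointed".
Boundaries crossed, outermost first: [that], [that], [Ø] — 3 in total.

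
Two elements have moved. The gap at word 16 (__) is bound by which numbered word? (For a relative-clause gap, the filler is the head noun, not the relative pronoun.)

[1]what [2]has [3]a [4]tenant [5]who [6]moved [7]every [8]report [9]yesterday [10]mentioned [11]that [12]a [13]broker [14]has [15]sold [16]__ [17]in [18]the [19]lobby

The marked gap is the direct object of "sold".
Its filler is the fronted wh-phrase "what", at word 1.
(The other dependency links word 4 to a gap after word 5.)

1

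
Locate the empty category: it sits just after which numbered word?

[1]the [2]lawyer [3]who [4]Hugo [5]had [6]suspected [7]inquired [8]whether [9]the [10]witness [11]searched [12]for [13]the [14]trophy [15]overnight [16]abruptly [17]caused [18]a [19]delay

6

The displaced element is "the lawyer" (word 2).
It is linked across 1 clause boundary (Ø).
It functions as the subject of "inquired", so the gap sits immediately after word 6 ("suspected").
Base order: Hugo had suspected that the lawyer inquired whether the witness searched for the trophy overnight abruptly.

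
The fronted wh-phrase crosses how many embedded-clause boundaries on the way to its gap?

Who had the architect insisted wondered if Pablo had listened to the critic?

"who" is extracted from the subject of "wondered".
Boundaries crossed, outermost first: [Ø] — 1 in total.

1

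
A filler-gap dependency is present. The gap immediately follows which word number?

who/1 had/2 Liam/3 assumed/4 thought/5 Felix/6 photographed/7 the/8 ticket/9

4

The displaced element is "who" (word 1).
It is linked across 1 clause boundary (Ø).
It functions as the subject of "thought", so the gap sits immediately after word 4 ("assumed").
Base order: Liam had assumed that who thought Felix photographed the ticket.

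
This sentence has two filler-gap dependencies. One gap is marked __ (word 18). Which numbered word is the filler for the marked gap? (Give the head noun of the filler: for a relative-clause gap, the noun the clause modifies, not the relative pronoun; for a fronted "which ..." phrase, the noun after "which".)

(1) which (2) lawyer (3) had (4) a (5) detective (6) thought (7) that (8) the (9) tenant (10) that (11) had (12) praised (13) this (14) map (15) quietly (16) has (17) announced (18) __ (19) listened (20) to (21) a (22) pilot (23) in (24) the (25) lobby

2

The marked gap is the subject of "listened".
Its filler is the fronted wh-phrase "which lawyer", at word 2.
(The other dependency links word 9 to a gap after word 10.)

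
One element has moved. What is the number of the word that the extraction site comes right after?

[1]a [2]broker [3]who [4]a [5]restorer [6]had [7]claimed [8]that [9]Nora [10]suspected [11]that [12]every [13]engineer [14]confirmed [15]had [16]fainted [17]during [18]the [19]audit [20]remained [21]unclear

The displaced element is "a broker" (word 2).
It is linked across 3 clause boundaries (that → that → Ø).
It functions as the subject of "fainted", so the gap sits immediately after word 14 ("confirmed").
Base order: A restorer had claimed that Nora suspected that every engineer confirmed that a broker had fainted during the audit.

14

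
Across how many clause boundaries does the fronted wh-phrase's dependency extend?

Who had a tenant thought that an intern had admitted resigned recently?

2

"who" is extracted from the subject of "resigned".
Boundaries crossed, outermost first: [that], [Ø] — 2 in total.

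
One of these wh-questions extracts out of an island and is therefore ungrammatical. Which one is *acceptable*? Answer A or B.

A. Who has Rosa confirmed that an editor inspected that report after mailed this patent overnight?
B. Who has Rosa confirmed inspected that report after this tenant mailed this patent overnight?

In A, the wh-phrase is extracted from inside an adjunct island (introduced by "after"), which blocks movement.
In B, the extraction path crosses only that-complement boundaries, which are transparent.
So B is grammatical.

B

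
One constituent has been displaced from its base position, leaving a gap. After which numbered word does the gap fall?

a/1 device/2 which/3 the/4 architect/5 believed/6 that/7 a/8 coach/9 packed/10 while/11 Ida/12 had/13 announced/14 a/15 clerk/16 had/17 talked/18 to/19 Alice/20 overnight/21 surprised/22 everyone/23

10

The displaced element is "a device" (word 2).
It is linked across 1 clause boundary (that).
It functions as the direct object of "packed", so the gap sits immediately after word 10 ("packed").
Base order: The architect believed that a coach packed a device while Ida had announced a clerk had talked to Alice overnight.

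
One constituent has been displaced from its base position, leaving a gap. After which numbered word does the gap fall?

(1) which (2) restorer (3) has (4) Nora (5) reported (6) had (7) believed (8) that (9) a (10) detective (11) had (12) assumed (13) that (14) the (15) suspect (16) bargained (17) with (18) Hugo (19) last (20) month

The displaced element is "which restorer" (word 2).
It is linked across 1 clause boundary (Ø).
It functions as the subject of "believed", so the gap sits immediately after word 5 ("reported").
Base order: Nora has reported that which restorer had believed that a detective had assumed that the suspect bargained with Hugo last month.

5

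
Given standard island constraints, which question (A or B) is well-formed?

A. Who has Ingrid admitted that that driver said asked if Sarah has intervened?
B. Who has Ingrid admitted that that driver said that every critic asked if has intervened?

A

In B, the wh-phrase is extracted from inside a wh-island (introduced by "if"), which blocks movement.
In A, the extraction path crosses only that-complement boundaries, which are transparent.
So A is grammatical.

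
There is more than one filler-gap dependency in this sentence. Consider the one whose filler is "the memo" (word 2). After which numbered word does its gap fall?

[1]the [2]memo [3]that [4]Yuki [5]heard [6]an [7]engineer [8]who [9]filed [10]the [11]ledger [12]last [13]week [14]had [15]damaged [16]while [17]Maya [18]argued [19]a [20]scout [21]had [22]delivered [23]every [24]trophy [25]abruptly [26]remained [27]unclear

The displaced element is "the memo" (word 2).
It is linked across 1 clause boundary (Ø).
It functions as the direct object of "damaged", so the gap sits immediately after word 15 ("damaged").
Base order: Yuki heard an engineer who filed the ledger last week had damaged the memo while Maya argued a scout had delivered every trophy abruptly.

15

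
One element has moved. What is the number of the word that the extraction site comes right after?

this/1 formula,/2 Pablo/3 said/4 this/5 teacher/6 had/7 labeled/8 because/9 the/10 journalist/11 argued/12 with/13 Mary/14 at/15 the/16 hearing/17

8

The displaced element is "this formula" (word 2).
It is linked across 1 clause boundary (Ø).
It functions as the direct object of "labeled", so the gap sits immediately after word 8 ("labeled").
Base order: Pablo said this teacher had labeled this formula because the journalist argued with Mary at the hearing.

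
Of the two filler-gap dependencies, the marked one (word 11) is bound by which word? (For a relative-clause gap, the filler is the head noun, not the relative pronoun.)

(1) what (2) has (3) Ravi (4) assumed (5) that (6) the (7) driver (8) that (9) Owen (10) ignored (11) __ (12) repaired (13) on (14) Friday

The marked gap is inside the relative clause, the direct object of "ignored".
Its filler is the head noun "driver" (via "that"), at word 7.
(The other dependency links word 1 to a gap after word 12.)

7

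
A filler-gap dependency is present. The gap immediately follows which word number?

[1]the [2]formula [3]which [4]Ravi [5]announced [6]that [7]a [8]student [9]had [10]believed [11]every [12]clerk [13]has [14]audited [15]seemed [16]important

The displaced element is "the formula" (word 2).
It is linked across 2 clause boundaries (that → Ø).
It functions as the direct object of "audited", so the gap sits immediately after word 14 ("audited").
Base order: Ravi announced that a student had believed every clerk has audited the formula.

14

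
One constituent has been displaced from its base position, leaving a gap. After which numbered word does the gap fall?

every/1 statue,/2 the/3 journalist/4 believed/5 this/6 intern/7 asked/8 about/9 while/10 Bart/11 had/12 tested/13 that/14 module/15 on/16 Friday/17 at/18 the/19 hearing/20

The displaced element is "every statue" (word 2).
It is linked across 1 clause boundary (Ø).
It functions as the object of the preposition "about" of "asked", so the gap sits immediately after word 9 ("about").
Base order: The journalist believed this intern asked about every statue while Bart had tested that module on Friday at the hearing.

9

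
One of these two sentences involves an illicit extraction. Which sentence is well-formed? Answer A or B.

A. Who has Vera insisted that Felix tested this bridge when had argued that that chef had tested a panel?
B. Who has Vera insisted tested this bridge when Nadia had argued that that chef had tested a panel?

B

In A, the wh-phrase is extracted from inside an adjunct island (introduced by "when"), which blocks movement.
In B, the extraction path crosses only that-complement boundaries, which are transparent.
So B is grammatical.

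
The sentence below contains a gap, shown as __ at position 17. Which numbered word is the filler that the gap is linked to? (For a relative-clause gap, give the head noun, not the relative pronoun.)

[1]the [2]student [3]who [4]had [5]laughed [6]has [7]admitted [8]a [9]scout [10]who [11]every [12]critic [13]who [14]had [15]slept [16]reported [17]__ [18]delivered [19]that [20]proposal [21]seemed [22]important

The gap at 17 is the subject of "delivered", inside a relative clause.
The relative pronoun is "who" (word 10); it is bound by the head noun immediately before it.
Its filler is the head noun "scout", at word 9.

9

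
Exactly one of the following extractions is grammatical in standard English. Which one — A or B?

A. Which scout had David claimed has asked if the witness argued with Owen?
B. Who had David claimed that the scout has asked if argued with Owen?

A

In B, the wh-phrase is extracted from inside a wh-island (introduced by "if"), which blocks movement.
In A, the extraction path crosses only that-complement boundaries, which are transparent.
So A is grammatical.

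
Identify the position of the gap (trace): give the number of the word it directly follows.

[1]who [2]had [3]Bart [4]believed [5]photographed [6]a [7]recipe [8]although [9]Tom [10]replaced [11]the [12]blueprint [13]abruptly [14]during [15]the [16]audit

4

The displaced element is "who" (word 1).
It is linked across 1 clause boundary (Ø).
It functions as the subject of "photographed", so the gap sits immediately after word 4 ("believed").
Base order: Bart had believed that who photographed a recipe although Tom replaced the blueprint abruptly during the audit.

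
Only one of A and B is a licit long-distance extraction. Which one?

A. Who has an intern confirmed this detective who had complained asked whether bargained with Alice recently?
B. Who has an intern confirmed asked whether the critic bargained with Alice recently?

In A, the wh-phrase is extracted from inside a wh-island (introduced by "whether"), which blocks movement.
In B, the extraction path crosses only that-complement boundaries, which are transparent.
So B is grammatical.

B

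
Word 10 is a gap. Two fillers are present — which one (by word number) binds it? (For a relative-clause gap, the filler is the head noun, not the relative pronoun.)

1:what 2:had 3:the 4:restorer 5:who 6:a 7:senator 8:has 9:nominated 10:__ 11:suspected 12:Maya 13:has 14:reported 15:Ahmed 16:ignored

4

The marked gap is inside the relative clause, the direct object of "nominated".
Its filler is the head noun "restorer" (via "who"), at word 4.
(The other dependency links word 1 to a gap after word 16.)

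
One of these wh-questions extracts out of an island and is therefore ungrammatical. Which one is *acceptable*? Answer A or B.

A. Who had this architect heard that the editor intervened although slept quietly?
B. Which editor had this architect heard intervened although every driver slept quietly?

In A, the wh-phrase is extracted from inside an adjunct island (introduced by "although"), which blocks movement.
In B, the extraction path crosses only that-complement boundaries, which are transparent.
So B is grammatical.

B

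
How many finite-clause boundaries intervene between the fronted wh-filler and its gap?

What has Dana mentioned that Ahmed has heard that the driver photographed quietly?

2

"what" is extracted from the object of "photographed".
Boundaries crossed, outermost first: [that], [that] — 2 in total.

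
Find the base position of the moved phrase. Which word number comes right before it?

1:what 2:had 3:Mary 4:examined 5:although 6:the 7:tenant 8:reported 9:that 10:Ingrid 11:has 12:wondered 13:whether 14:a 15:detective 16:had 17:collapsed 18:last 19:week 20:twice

The displaced element is "what" (word 1).
It functions as the direct object of "examined", so the gap sits immediately after word 4 ("examined").
Base order: Mary had examined what although the tenant reported that Ingrid has wondered whether a detective had collapsed last week twice.

4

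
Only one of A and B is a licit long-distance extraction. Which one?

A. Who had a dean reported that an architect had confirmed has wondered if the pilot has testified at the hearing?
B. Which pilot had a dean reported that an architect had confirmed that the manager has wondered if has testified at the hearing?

In B, the wh-phrase is extracted from inside a wh-island (introduced by "if"), which blocks movement.
In A, the extraction path crosses only that-complement boundaries, which are transparent.
So A is grammatical.

A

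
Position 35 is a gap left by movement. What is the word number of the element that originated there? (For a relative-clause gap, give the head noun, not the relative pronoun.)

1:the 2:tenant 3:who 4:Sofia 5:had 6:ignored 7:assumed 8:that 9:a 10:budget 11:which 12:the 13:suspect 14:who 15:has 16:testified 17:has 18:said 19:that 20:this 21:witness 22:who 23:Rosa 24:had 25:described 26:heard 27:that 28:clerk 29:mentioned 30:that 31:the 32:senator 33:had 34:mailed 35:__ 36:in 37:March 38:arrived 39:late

10

The gap at 35 is the object of "mailed", inside a relative clause.
The relative pronoun is "which" (word 11); it is bound by the head noun immediately before it.
Its filler is the head noun "budget", at word 10.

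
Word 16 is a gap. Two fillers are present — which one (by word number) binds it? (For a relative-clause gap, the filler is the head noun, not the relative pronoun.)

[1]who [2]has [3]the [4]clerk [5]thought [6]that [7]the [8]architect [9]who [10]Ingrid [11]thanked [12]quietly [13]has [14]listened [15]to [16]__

The marked gap is the object of the preposition "to" of "listened".
Its filler is the fronted wh-phrase "who", at word 1.
(The other dependency links word 8 to a gap after word 11.)

1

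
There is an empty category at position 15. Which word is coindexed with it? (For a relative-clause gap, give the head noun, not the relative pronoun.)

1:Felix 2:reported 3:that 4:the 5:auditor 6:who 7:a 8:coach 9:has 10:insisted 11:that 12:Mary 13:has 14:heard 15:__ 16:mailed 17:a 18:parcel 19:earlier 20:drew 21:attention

The gap at 15 is the subject of "mailed", inside a relative clause.
The relative pronoun is "who" (word 6); it is bound by the head noun immediately before it.
Its filler is the head noun "auditor", at word 5.

5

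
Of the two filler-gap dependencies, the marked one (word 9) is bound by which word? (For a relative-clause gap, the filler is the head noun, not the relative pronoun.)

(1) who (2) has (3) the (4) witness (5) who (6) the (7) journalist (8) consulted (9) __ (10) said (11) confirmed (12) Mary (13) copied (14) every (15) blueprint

The marked gap is inside the relative clause, the direct object of "consulted".
Its filler is the head noun "witness" (via "who"), at word 4.
(The other dependency links word 1 to a gap after word 10.)

4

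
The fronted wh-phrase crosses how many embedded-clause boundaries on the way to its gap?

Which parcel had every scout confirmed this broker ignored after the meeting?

"which parcel" is extracted from the object of "ignored".
Boundaries crossed, outermost first: [Ø] — 1 in total.

1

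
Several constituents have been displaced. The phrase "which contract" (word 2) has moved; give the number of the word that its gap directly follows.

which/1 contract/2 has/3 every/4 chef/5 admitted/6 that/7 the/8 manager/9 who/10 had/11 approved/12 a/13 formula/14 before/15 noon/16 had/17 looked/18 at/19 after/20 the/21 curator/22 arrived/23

The displaced element is "which contract" (word 2).
It is linked across 1 clause boundary (that).
It functions as the object of the preposition "at" of "looked", so the gap sits immediately after word 19 ("at").
Base order: Every chef has admitted that the manager who had approved a formula before noon had looked at which contract after the curator arrived.

19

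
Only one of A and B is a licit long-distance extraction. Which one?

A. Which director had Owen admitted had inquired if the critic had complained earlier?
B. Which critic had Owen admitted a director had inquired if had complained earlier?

A

In B, the wh-phrase is extracted from inside a wh-island (introduced by "if"), which blocks movement.
In A, the extraction path crosses only that-complement boundaries, which are transparent.
So A is grammatical.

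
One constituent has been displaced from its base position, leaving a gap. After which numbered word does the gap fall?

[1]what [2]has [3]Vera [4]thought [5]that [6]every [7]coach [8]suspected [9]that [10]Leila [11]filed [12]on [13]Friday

11

The displaced element is "what" (word 1).
It is linked across 2 clause boundaries (that → that).
It functions as the direct object of "filed", so the gap sits immediately after word 11 ("filed").
Base order: Vera has thought that every coach suspected that Leila filed what on Friday.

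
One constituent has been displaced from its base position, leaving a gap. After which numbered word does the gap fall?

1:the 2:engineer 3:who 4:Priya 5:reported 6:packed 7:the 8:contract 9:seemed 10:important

The displaced element is "the engineer" (word 2).
It is linked across 1 clause boundary (Ø).
It functions as the subject of "packed", so the gap sits immediately after word 5 ("reported").
Base order: Priya reported the engineer packed the contract.

5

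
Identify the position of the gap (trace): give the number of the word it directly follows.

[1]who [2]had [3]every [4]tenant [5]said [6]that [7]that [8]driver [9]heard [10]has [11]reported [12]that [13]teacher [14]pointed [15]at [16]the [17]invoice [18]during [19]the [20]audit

9

The displaced element is "who" (word 1).
It is linked across 2 clause boundaries (that → Ø).
It functions as the subject of "reported", so the gap sits immediately after word 9 ("heard").
Base order: Every tenant had said that that driver heard that who has reported that teacher pointed at the invoice during the audit.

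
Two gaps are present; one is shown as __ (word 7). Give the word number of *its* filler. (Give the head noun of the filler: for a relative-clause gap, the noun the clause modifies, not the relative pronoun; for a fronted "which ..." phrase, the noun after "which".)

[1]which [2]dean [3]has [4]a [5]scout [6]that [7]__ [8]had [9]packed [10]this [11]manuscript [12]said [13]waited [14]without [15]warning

The marked gap is inside the relative clause, the subject of "packed".
Its filler is the head noun "scout" (via "that"), at word 5.
(The other dependency links word 2 to a gap after word 12.)

5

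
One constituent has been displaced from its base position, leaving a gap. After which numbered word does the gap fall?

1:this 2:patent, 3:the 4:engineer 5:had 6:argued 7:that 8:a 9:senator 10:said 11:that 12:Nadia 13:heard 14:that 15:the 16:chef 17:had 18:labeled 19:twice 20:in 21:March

The displaced element is "this patent" (word 2).
It is linked across 3 clause boundaries (that → that → that).
It functions as the direct object of "labeled", so the gap sits immediately after word 18 ("labeled").
Base order: The engineer had argued that a senator said that Nadia heard that the chef had labeled this patent twice in March.

18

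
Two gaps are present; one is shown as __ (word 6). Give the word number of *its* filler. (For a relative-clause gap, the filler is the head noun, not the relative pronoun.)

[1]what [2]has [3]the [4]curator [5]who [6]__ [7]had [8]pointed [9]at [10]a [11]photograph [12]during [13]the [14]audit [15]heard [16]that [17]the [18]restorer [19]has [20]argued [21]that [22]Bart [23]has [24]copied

The marked gap is inside the relative clause, the subject of "pointed".
Its filler is the head noun "curator" (via "who"), at word 4.
(The other dependency links word 1 to a gap after word 24.)

4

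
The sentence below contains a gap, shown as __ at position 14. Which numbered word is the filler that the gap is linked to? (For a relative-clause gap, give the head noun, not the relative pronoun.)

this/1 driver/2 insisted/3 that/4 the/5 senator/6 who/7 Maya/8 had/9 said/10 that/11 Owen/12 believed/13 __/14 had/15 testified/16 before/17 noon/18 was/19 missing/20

6

The gap at 14 is the subject of "testified", inside a relative clause.
The relative pronoun is "who" (word 7); it is bound by the head noun immediately before it.
Its filler is the head noun "senator", at word 6.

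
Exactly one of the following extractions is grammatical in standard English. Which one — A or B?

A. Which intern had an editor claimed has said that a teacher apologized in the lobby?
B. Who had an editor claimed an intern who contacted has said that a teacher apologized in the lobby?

A

In B, the wh-phrase is extracted from inside a complex-NP island (relative clause) (introduced by "who"), which blocks movement.
In A, the extraction path crosses only that-complement boundaries, which are transparent.
So A is grammatical.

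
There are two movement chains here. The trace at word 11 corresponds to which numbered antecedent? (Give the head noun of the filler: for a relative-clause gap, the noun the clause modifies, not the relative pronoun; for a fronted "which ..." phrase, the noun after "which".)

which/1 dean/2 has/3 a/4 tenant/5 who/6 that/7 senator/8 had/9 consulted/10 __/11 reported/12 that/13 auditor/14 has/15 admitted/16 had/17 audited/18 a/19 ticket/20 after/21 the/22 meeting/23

5

The marked gap is inside the relative clause, the direct object of "consulted".
Its filler is the head noun "tenant" (via "who"), at word 5.
(The other dependency links word 2 to a gap after word 16.)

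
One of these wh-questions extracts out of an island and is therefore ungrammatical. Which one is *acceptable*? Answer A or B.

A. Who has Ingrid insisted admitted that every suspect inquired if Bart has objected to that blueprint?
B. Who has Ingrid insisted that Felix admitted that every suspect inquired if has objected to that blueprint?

A

In B, the wh-phrase is extracted from inside a wh-island (introduced by "if"), which blocks movement.
In A, the extraction path crosses only that-complement boundaries, which are transparent.
So A is grammatical.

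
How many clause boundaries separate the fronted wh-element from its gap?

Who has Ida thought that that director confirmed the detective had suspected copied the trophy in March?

3

"who" is extracted from the subject of "copied".
Boundaries crossed, outermost first: [that], [Ø], [Ø] — 3 in total.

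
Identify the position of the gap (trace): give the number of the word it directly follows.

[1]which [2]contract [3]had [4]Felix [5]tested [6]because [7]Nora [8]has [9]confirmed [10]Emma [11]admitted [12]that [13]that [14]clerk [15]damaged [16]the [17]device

The displaced element is "which contract" (word 2).
It functions as the direct object of "tested", so the gap sits immediately after word 5 ("tested").
Base order: Felix had tested which contract because Nora has confirmed Emma admitted that that clerk damaged the device.

5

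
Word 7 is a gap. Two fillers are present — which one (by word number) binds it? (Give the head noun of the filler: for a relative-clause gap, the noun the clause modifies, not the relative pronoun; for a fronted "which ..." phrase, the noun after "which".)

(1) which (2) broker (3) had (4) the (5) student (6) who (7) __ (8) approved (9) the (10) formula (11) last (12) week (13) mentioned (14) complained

The marked gap is inside the relative clause, the subject of "approved".
Its filler is the head noun "student" (via "who"), at word 5.
(The other dependency links word 2 to a gap after word 13.)

5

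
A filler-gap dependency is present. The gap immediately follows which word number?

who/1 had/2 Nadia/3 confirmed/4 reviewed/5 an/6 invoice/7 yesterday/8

4

The displaced element is "who" (word 1).
It is linked across 1 clause boundary (Ø).
It functions as the subject of "reviewed", so the gap sits immediately after word 4 ("confirmed").
Base order: Nadia had confirmed that who reviewed an invoice yesterday.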